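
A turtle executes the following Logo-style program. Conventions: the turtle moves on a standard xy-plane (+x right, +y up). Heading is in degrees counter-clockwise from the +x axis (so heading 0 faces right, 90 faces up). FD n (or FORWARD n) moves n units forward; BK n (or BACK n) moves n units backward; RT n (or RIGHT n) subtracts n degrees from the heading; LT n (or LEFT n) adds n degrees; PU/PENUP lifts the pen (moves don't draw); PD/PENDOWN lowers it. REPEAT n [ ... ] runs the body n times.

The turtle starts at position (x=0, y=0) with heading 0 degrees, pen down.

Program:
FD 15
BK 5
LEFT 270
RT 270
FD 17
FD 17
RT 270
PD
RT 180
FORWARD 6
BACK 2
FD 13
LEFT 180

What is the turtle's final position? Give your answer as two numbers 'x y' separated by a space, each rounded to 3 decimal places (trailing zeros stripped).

Executing turtle program step by step:
Start: pos=(0,0), heading=0, pen down
FD 15: (0,0) -> (15,0) [heading=0, draw]
BK 5: (15,0) -> (10,0) [heading=0, draw]
LT 270: heading 0 -> 270
RT 270: heading 270 -> 0
FD 17: (10,0) -> (27,0) [heading=0, draw]
FD 17: (27,0) -> (44,0) [heading=0, draw]
RT 270: heading 0 -> 90
PD: pen down
RT 180: heading 90 -> 270
FD 6: (44,0) -> (44,-6) [heading=270, draw]
BK 2: (44,-6) -> (44,-4) [heading=270, draw]
FD 13: (44,-4) -> (44,-17) [heading=270, draw]
LT 180: heading 270 -> 90
Final: pos=(44,-17), heading=90, 7 segment(s) drawn

Answer: 44 -17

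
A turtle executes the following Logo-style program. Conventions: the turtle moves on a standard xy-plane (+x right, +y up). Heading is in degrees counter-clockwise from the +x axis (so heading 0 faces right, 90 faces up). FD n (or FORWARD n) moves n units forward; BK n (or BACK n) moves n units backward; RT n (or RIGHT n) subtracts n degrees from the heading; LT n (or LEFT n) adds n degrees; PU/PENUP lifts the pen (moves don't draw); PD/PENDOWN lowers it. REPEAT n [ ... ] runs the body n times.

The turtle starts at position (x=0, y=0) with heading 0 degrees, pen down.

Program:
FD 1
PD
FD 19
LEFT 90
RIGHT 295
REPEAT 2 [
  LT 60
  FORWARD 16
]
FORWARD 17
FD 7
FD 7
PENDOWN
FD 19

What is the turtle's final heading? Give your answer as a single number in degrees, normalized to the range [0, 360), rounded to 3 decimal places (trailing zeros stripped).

Answer: 275

Derivation:
Executing turtle program step by step:
Start: pos=(0,0), heading=0, pen down
FD 1: (0,0) -> (1,0) [heading=0, draw]
PD: pen down
FD 19: (1,0) -> (20,0) [heading=0, draw]
LT 90: heading 0 -> 90
RT 295: heading 90 -> 155
REPEAT 2 [
  -- iteration 1/2 --
  LT 60: heading 155 -> 215
  FD 16: (20,0) -> (6.894,-9.177) [heading=215, draw]
  -- iteration 2/2 --
  LT 60: heading 215 -> 275
  FD 16: (6.894,-9.177) -> (8.288,-25.116) [heading=275, draw]
]
FD 17: (8.288,-25.116) -> (9.77,-42.052) [heading=275, draw]
FD 7: (9.77,-42.052) -> (10.38,-49.025) [heading=275, draw]
FD 7: (10.38,-49.025) -> (10.99,-55.998) [heading=275, draw]
PD: pen down
FD 19: (10.99,-55.998) -> (12.646,-74.926) [heading=275, draw]
Final: pos=(12.646,-74.926), heading=275, 8 segment(s) drawn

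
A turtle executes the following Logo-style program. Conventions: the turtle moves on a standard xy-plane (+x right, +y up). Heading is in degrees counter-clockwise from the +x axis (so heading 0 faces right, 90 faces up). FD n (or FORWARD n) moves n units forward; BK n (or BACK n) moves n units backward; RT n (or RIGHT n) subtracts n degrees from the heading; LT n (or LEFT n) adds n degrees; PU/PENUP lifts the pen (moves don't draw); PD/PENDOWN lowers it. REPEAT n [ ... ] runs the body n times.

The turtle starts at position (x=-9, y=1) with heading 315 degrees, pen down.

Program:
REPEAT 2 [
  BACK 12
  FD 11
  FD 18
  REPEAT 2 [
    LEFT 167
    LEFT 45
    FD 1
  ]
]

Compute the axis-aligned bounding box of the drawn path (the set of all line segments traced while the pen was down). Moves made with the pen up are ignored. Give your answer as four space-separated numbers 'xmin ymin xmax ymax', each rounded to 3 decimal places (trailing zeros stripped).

Executing turtle program step by step:
Start: pos=(-9,1), heading=315, pen down
REPEAT 2 [
  -- iteration 1/2 --
  BK 12: (-9,1) -> (-17.485,9.485) [heading=315, draw]
  FD 11: (-17.485,9.485) -> (-9.707,1.707) [heading=315, draw]
  FD 18: (-9.707,1.707) -> (3.021,-11.021) [heading=315, draw]
  REPEAT 2 [
    -- iteration 1/2 --
    LT 167: heading 315 -> 122
    LT 45: heading 122 -> 167
    FD 1: (3.021,-11.021) -> (2.046,-10.796) [heading=167, draw]
    -- iteration 2/2 --
    LT 167: heading 167 -> 334
    LT 45: heading 334 -> 19
    FD 1: (2.046,-10.796) -> (2.992,-10.47) [heading=19, draw]
  ]
  -- iteration 2/2 --
  BK 12: (2.992,-10.47) -> (-8.354,-14.377) [heading=19, draw]
  FD 11: (-8.354,-14.377) -> (2.046,-10.796) [heading=19, draw]
  FD 18: (2.046,-10.796) -> (19.066,-4.936) [heading=19, draw]
  REPEAT 2 [
    -- iteration 1/2 --
    LT 167: heading 19 -> 186
    LT 45: heading 186 -> 231
    FD 1: (19.066,-4.936) -> (18.436,-5.713) [heading=231, draw]
    -- iteration 2/2 --
    LT 167: heading 231 -> 38
    LT 45: heading 38 -> 83
    FD 1: (18.436,-5.713) -> (18.558,-4.72) [heading=83, draw]
  ]
]
Final: pos=(18.558,-4.72), heading=83, 10 segment(s) drawn

Segment endpoints: x in {-17.485, -9.707, -9, -8.354, 2.046, 2.992, 3.021, 18.436, 18.558, 19.066}, y in {-14.377, -11.021, -10.796, -10.796, -10.47, -5.713, -4.936, -4.72, 1, 1.707, 9.485}
xmin=-17.485, ymin=-14.377, xmax=19.066, ymax=9.485

Answer: -17.485 -14.377 19.066 9.485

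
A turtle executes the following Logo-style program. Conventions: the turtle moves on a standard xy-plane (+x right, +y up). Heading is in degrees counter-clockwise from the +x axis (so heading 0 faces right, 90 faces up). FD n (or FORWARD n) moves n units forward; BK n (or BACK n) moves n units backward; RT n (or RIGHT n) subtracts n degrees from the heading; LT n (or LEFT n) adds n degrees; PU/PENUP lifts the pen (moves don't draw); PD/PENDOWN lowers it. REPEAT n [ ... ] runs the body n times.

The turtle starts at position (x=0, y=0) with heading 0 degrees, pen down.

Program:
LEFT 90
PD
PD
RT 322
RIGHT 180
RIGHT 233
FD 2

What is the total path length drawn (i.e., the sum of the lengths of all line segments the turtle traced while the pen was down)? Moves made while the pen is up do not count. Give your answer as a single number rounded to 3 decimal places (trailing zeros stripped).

Executing turtle program step by step:
Start: pos=(0,0), heading=0, pen down
LT 90: heading 0 -> 90
PD: pen down
PD: pen down
RT 322: heading 90 -> 128
RT 180: heading 128 -> 308
RT 233: heading 308 -> 75
FD 2: (0,0) -> (0.518,1.932) [heading=75, draw]
Final: pos=(0.518,1.932), heading=75, 1 segment(s) drawn

Segment lengths:
  seg 1: (0,0) -> (0.518,1.932), length = 2
Total = 2

Answer: 2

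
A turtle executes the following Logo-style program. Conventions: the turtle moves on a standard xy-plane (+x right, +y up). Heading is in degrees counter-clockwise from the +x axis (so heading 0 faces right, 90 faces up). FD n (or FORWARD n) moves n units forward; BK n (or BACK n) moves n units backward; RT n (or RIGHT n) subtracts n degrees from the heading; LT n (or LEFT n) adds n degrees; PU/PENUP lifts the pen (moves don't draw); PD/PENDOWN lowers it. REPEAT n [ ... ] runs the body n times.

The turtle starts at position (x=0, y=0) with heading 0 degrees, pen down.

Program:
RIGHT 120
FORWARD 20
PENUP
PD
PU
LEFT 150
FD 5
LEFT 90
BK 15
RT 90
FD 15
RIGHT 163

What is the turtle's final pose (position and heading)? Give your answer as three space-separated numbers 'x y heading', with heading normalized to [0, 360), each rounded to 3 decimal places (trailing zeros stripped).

Executing turtle program step by step:
Start: pos=(0,0), heading=0, pen down
RT 120: heading 0 -> 240
FD 20: (0,0) -> (-10,-17.321) [heading=240, draw]
PU: pen up
PD: pen down
PU: pen up
LT 150: heading 240 -> 30
FD 5: (-10,-17.321) -> (-5.67,-14.821) [heading=30, move]
LT 90: heading 30 -> 120
BK 15: (-5.67,-14.821) -> (1.83,-27.811) [heading=120, move]
RT 90: heading 120 -> 30
FD 15: (1.83,-27.811) -> (14.821,-20.311) [heading=30, move]
RT 163: heading 30 -> 227
Final: pos=(14.821,-20.311), heading=227, 1 segment(s) drawn

Answer: 14.821 -20.311 227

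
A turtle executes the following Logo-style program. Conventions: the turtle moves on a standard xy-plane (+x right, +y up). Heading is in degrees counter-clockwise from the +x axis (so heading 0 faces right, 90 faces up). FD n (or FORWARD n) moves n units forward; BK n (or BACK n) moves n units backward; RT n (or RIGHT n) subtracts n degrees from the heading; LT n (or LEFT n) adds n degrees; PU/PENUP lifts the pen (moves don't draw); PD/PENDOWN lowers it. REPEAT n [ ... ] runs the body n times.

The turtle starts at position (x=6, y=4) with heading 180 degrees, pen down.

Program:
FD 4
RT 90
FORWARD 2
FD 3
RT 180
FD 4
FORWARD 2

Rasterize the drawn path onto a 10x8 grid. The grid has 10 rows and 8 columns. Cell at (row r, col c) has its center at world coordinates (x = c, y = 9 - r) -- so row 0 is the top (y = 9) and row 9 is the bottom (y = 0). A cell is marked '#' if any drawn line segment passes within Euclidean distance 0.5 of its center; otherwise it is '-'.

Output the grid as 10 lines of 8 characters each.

Segment 0: (6,4) -> (2,4)
Segment 1: (2,4) -> (2,6)
Segment 2: (2,6) -> (2,9)
Segment 3: (2,9) -> (2,5)
Segment 4: (2,5) -> (2,3)

Answer: --#-----
--#-----
--#-----
--#-----
--#-----
--#####-
--#-----
--------
--------
--------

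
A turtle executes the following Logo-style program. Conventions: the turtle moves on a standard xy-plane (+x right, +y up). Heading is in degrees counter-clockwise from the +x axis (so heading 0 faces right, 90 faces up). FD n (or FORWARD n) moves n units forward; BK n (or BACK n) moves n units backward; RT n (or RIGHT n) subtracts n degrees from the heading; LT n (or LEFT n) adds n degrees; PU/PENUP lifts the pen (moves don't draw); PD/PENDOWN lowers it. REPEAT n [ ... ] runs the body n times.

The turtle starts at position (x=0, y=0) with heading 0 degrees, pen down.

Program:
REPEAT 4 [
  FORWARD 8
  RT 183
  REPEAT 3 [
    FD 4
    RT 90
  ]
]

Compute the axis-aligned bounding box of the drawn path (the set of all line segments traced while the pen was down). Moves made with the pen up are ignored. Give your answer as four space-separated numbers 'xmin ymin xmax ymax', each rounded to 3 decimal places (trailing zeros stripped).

Executing turtle program step by step:
Start: pos=(0,0), heading=0, pen down
REPEAT 4 [
  -- iteration 1/4 --
  FD 8: (0,0) -> (8,0) [heading=0, draw]
  RT 183: heading 0 -> 177
  REPEAT 3 [
    -- iteration 1/3 --
    FD 4: (8,0) -> (4.005,0.209) [heading=177, draw]
    RT 90: heading 177 -> 87
    -- iteration 2/3 --
    FD 4: (4.005,0.209) -> (4.215,4.204) [heading=87, draw]
    RT 90: heading 87 -> 357
    -- iteration 3/3 --
    FD 4: (4.215,4.204) -> (8.209,3.995) [heading=357, draw]
    RT 90: heading 357 -> 267
  ]
  -- iteration 2/4 --
  FD 8: (8.209,3.995) -> (7.791,-3.995) [heading=267, draw]
  RT 183: heading 267 -> 84
  REPEAT 3 [
    -- iteration 1/3 --
    FD 4: (7.791,-3.995) -> (8.209,-0.016) [heading=84, draw]
    RT 90: heading 84 -> 354
    -- iteration 2/3 --
    FD 4: (8.209,-0.016) -> (12.187,-0.435) [heading=354, draw]
    RT 90: heading 354 -> 264
    -- iteration 3/3 --
    FD 4: (12.187,-0.435) -> (11.769,-4.413) [heading=264, draw]
    RT 90: heading 264 -> 174
  ]
  -- iteration 3/4 --
  FD 8: (11.769,-4.413) -> (3.813,-3.576) [heading=174, draw]
  RT 183: heading 174 -> 351
  REPEAT 3 [
    -- iteration 1/3 --
    FD 4: (3.813,-3.576) -> (7.763,-4.202) [heading=351, draw]
    RT 90: heading 351 -> 261
    -- iteration 2/3 --
    FD 4: (7.763,-4.202) -> (7.138,-8.153) [heading=261, draw]
    RT 90: heading 261 -> 171
    -- iteration 3/3 --
    FD 4: (7.138,-8.153) -> (3.187,-7.527) [heading=171, draw]
    RT 90: heading 171 -> 81
  ]
  -- iteration 4/4 --
  FD 8: (3.187,-7.527) -> (4.438,0.374) [heading=81, draw]
  RT 183: heading 81 -> 258
  REPEAT 3 [
    -- iteration 1/3 --
    FD 4: (4.438,0.374) -> (3.607,-3.538) [heading=258, draw]
    RT 90: heading 258 -> 168
    -- iteration 2/3 --
    FD 4: (3.607,-3.538) -> (-0.306,-2.707) [heading=168, draw]
    RT 90: heading 168 -> 78
    -- iteration 3/3 --
    FD 4: (-0.306,-2.707) -> (0.526,1.206) [heading=78, draw]
    RT 90: heading 78 -> 348
  ]
]
Final: pos=(0.526,1.206), heading=348, 16 segment(s) drawn

Segment endpoints: x in {-0.306, 0, 0.526, 3.187, 3.607, 3.813, 4.005, 4.215, 4.438, 7.138, 7.763, 7.791, 8, 8.209, 8.209, 11.769, 12.187}, y in {-8.153, -7.527, -4.413, -4.202, -3.995, -3.576, -3.538, -2.707, -0.435, -0.016, 0, 0.209, 0.374, 1.206, 3.995, 4.204}
xmin=-0.306, ymin=-8.153, xmax=12.187, ymax=4.204

Answer: -0.306 -8.153 12.187 4.204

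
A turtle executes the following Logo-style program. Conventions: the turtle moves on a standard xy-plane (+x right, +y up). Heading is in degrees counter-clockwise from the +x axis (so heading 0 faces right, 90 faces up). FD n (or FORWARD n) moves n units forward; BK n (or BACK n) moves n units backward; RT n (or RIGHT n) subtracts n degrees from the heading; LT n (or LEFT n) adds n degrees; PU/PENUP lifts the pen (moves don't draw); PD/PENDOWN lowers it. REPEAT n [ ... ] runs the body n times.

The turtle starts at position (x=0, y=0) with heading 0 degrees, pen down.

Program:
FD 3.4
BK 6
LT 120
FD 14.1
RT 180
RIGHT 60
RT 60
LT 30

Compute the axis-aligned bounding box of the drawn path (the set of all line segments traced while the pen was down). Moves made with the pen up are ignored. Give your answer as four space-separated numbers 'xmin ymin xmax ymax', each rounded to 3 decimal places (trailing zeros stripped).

Executing turtle program step by step:
Start: pos=(0,0), heading=0, pen down
FD 3.4: (0,0) -> (3.4,0) [heading=0, draw]
BK 6: (3.4,0) -> (-2.6,0) [heading=0, draw]
LT 120: heading 0 -> 120
FD 14.1: (-2.6,0) -> (-9.65,12.211) [heading=120, draw]
RT 180: heading 120 -> 300
RT 60: heading 300 -> 240
RT 60: heading 240 -> 180
LT 30: heading 180 -> 210
Final: pos=(-9.65,12.211), heading=210, 3 segment(s) drawn

Segment endpoints: x in {-9.65, -2.6, 0, 3.4}, y in {0, 12.211}
xmin=-9.65, ymin=0, xmax=3.4, ymax=12.211

Answer: -9.65 0 3.4 12.211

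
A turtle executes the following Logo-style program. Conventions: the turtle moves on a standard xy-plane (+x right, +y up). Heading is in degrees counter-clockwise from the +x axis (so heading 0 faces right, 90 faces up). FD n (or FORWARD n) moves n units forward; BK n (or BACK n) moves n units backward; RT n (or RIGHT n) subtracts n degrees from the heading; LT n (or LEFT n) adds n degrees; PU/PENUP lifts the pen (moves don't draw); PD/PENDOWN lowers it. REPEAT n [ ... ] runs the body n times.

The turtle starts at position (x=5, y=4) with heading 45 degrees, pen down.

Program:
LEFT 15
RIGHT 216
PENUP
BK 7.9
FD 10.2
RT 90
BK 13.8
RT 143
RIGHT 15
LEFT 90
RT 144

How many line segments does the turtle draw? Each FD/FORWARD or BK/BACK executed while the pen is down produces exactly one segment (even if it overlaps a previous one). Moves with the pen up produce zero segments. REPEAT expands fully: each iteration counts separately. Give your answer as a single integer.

Answer: 0

Derivation:
Executing turtle program step by step:
Start: pos=(5,4), heading=45, pen down
LT 15: heading 45 -> 60
RT 216: heading 60 -> 204
PU: pen up
BK 7.9: (5,4) -> (12.217,7.213) [heading=204, move]
FD 10.2: (12.217,7.213) -> (2.899,3.065) [heading=204, move]
RT 90: heading 204 -> 114
BK 13.8: (2.899,3.065) -> (8.512,-9.542) [heading=114, move]
RT 143: heading 114 -> 331
RT 15: heading 331 -> 316
LT 90: heading 316 -> 46
RT 144: heading 46 -> 262
Final: pos=(8.512,-9.542), heading=262, 0 segment(s) drawn
Segments drawn: 0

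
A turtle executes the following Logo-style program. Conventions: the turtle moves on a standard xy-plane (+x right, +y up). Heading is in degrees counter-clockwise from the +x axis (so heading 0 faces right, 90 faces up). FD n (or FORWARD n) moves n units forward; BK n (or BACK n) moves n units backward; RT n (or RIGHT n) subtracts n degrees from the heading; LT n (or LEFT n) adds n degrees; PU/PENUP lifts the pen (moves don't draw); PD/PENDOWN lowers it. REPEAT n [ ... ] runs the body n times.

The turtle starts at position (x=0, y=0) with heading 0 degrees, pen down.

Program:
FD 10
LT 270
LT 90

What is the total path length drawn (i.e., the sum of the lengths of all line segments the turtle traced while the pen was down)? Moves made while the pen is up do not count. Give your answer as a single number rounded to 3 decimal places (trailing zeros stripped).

Answer: 10

Derivation:
Executing turtle program step by step:
Start: pos=(0,0), heading=0, pen down
FD 10: (0,0) -> (10,0) [heading=0, draw]
LT 270: heading 0 -> 270
LT 90: heading 270 -> 0
Final: pos=(10,0), heading=0, 1 segment(s) drawn

Segment lengths:
  seg 1: (0,0) -> (10,0), length = 10
Total = 10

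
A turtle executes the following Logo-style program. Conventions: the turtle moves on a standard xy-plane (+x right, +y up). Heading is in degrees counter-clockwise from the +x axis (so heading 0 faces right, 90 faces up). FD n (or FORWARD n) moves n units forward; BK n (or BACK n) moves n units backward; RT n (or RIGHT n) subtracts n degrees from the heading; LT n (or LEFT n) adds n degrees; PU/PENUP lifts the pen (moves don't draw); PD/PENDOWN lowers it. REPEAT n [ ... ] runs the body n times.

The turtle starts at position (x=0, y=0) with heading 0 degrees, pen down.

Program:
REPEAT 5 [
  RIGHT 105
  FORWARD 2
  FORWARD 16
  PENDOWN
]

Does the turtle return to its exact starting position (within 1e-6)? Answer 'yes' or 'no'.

Executing turtle program step by step:
Start: pos=(0,0), heading=0, pen down
REPEAT 5 [
  -- iteration 1/5 --
  RT 105: heading 0 -> 255
  FD 2: (0,0) -> (-0.518,-1.932) [heading=255, draw]
  FD 16: (-0.518,-1.932) -> (-4.659,-17.387) [heading=255, draw]
  PD: pen down
  -- iteration 2/5 --
  RT 105: heading 255 -> 150
  FD 2: (-4.659,-17.387) -> (-6.391,-16.387) [heading=150, draw]
  FD 16: (-6.391,-16.387) -> (-20.247,-8.387) [heading=150, draw]
  PD: pen down
  -- iteration 3/5 --
  RT 105: heading 150 -> 45
  FD 2: (-20.247,-8.387) -> (-18.833,-6.972) [heading=45, draw]
  FD 16: (-18.833,-6.972) -> (-7.519,4.341) [heading=45, draw]
  PD: pen down
  -- iteration 4/5 --
  RT 105: heading 45 -> 300
  FD 2: (-7.519,4.341) -> (-6.519,2.609) [heading=300, draw]
  FD 16: (-6.519,2.609) -> (1.481,-11.247) [heading=300, draw]
  PD: pen down
  -- iteration 5/5 --
  RT 105: heading 300 -> 195
  FD 2: (1.481,-11.247) -> (-0.451,-11.765) [heading=195, draw]
  FD 16: (-0.451,-11.765) -> (-15.906,-15.906) [heading=195, draw]
  PD: pen down
]
Final: pos=(-15.906,-15.906), heading=195, 10 segment(s) drawn

Start position: (0, 0)
Final position: (-15.906, -15.906)
Distance = 22.494; >= 1e-6 -> NOT closed

Answer: no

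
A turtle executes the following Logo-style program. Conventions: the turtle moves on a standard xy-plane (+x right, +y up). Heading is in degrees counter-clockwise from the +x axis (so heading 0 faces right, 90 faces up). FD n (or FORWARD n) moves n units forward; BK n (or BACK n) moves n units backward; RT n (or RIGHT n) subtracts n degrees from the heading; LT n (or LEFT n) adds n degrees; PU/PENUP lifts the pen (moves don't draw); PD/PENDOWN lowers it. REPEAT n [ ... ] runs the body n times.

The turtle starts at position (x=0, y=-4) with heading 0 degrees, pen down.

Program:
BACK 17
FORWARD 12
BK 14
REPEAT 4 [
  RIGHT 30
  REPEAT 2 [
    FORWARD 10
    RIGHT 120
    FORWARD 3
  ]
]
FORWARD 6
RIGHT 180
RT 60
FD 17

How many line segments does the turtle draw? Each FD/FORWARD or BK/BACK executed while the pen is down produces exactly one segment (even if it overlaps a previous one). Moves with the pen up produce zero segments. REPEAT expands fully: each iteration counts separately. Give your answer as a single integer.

Executing turtle program step by step:
Start: pos=(0,-4), heading=0, pen down
BK 17: (0,-4) -> (-17,-4) [heading=0, draw]
FD 12: (-17,-4) -> (-5,-4) [heading=0, draw]
BK 14: (-5,-4) -> (-19,-4) [heading=0, draw]
REPEAT 4 [
  -- iteration 1/4 --
  RT 30: heading 0 -> 330
  REPEAT 2 [
    -- iteration 1/2 --
    FD 10: (-19,-4) -> (-10.34,-9) [heading=330, draw]
    RT 120: heading 330 -> 210
    FD 3: (-10.34,-9) -> (-12.938,-10.5) [heading=210, draw]
    -- iteration 2/2 --
    FD 10: (-12.938,-10.5) -> (-21.598,-15.5) [heading=210, draw]
    RT 120: heading 210 -> 90
    FD 3: (-21.598,-15.5) -> (-21.598,-12.5) [heading=90, draw]
  ]
  -- iteration 2/4 --
  RT 30: heading 90 -> 60
  REPEAT 2 [
    -- iteration 1/2 --
    FD 10: (-21.598,-12.5) -> (-16.598,-3.84) [heading=60, draw]
    RT 120: heading 60 -> 300
    FD 3: (-16.598,-3.84) -> (-15.098,-6.438) [heading=300, draw]
    -- iteration 2/2 --
    FD 10: (-15.098,-6.438) -> (-10.098,-15.098) [heading=300, draw]
    RT 120: heading 300 -> 180
    FD 3: (-10.098,-15.098) -> (-13.098,-15.098) [heading=180, draw]
  ]
  -- iteration 3/4 --
  RT 30: heading 180 -> 150
  REPEAT 2 [
    -- iteration 1/2 --
    FD 10: (-13.098,-15.098) -> (-21.758,-10.098) [heading=150, draw]
    RT 120: heading 150 -> 30
    FD 3: (-21.758,-10.098) -> (-19.16,-8.598) [heading=30, draw]
    -- iteration 2/2 --
    FD 10: (-19.16,-8.598) -> (-10.5,-3.598) [heading=30, draw]
    RT 120: heading 30 -> 270
    FD 3: (-10.5,-3.598) -> (-10.5,-6.598) [heading=270, draw]
  ]
  -- iteration 4/4 --
  RT 30: heading 270 -> 240
  REPEAT 2 [
    -- iteration 1/2 --
    FD 10: (-10.5,-6.598) -> (-15.5,-15.258) [heading=240, draw]
    RT 120: heading 240 -> 120
    FD 3: (-15.5,-15.258) -> (-17,-12.66) [heading=120, draw]
    -- iteration 2/2 --
    FD 10: (-17,-12.66) -> (-22,-4) [heading=120, draw]
    RT 120: heading 120 -> 0
    FD 3: (-22,-4) -> (-19,-4) [heading=0, draw]
  ]
]
FD 6: (-19,-4) -> (-13,-4) [heading=0, draw]
RT 180: heading 0 -> 180
RT 60: heading 180 -> 120
FD 17: (-13,-4) -> (-21.5,10.722) [heading=120, draw]
Final: pos=(-21.5,10.722), heading=120, 21 segment(s) drawn
Segments drawn: 21

Answer: 21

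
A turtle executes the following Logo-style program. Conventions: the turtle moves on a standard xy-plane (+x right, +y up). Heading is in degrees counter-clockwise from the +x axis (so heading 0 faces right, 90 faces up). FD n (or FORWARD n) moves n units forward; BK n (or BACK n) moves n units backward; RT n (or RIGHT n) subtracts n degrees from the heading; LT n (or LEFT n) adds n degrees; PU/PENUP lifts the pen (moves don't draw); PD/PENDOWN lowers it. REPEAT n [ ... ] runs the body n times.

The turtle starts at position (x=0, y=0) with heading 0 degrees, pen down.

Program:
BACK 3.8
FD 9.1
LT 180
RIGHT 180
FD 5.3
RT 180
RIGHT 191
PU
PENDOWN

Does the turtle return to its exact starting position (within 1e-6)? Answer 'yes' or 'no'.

Answer: no

Derivation:
Executing turtle program step by step:
Start: pos=(0,0), heading=0, pen down
BK 3.8: (0,0) -> (-3.8,0) [heading=0, draw]
FD 9.1: (-3.8,0) -> (5.3,0) [heading=0, draw]
LT 180: heading 0 -> 180
RT 180: heading 180 -> 0
FD 5.3: (5.3,0) -> (10.6,0) [heading=0, draw]
RT 180: heading 0 -> 180
RT 191: heading 180 -> 349
PU: pen up
PD: pen down
Final: pos=(10.6,0), heading=349, 3 segment(s) drawn

Start position: (0, 0)
Final position: (10.6, 0)
Distance = 10.6; >= 1e-6 -> NOT closed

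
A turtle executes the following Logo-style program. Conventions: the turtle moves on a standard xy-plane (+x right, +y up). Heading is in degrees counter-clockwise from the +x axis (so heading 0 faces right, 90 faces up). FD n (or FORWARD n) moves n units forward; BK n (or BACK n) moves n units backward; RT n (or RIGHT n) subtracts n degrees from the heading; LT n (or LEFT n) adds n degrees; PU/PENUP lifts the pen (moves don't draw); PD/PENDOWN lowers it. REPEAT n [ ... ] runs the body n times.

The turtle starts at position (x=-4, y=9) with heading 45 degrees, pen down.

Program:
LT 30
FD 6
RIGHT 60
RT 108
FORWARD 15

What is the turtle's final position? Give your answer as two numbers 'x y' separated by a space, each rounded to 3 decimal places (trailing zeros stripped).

Executing turtle program step by step:
Start: pos=(-4,9), heading=45, pen down
LT 30: heading 45 -> 75
FD 6: (-4,9) -> (-2.447,14.796) [heading=75, draw]
RT 60: heading 75 -> 15
RT 108: heading 15 -> 267
FD 15: (-2.447,14.796) -> (-3.232,-0.184) [heading=267, draw]
Final: pos=(-3.232,-0.184), heading=267, 2 segment(s) drawn

Answer: -3.232 -0.184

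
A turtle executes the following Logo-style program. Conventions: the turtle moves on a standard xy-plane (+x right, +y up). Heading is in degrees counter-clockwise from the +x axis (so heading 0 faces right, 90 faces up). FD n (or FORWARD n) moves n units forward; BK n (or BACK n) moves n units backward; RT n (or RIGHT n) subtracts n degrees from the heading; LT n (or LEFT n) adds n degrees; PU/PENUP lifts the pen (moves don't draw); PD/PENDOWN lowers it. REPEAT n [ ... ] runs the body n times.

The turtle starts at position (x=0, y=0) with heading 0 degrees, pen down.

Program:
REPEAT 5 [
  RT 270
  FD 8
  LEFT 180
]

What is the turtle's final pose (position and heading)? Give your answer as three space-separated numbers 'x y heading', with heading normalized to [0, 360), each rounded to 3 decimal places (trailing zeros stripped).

Answer: 0 8 270

Derivation:
Executing turtle program step by step:
Start: pos=(0,0), heading=0, pen down
REPEAT 5 [
  -- iteration 1/5 --
  RT 270: heading 0 -> 90
  FD 8: (0,0) -> (0,8) [heading=90, draw]
  LT 180: heading 90 -> 270
  -- iteration 2/5 --
  RT 270: heading 270 -> 0
  FD 8: (0,8) -> (8,8) [heading=0, draw]
  LT 180: heading 0 -> 180
  -- iteration 3/5 --
  RT 270: heading 180 -> 270
  FD 8: (8,8) -> (8,0) [heading=270, draw]
  LT 180: heading 270 -> 90
  -- iteration 4/5 --
  RT 270: heading 90 -> 180
  FD 8: (8,0) -> (0,0) [heading=180, draw]
  LT 180: heading 180 -> 0
  -- iteration 5/5 --
  RT 270: heading 0 -> 90
  FD 8: (0,0) -> (0,8) [heading=90, draw]
  LT 180: heading 90 -> 270
]
Final: pos=(0,8), heading=270, 5 segment(s) drawn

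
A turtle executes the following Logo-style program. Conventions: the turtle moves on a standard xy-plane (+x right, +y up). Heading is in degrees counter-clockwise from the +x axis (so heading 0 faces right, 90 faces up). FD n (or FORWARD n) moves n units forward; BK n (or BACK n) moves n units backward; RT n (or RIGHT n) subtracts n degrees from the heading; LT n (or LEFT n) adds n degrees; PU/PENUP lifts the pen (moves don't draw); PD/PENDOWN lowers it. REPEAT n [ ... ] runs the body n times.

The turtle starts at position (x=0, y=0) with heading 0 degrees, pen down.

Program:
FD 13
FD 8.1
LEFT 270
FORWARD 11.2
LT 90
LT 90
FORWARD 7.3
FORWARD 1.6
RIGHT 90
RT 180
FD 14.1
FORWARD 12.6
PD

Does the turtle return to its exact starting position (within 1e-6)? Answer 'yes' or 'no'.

Executing turtle program step by step:
Start: pos=(0,0), heading=0, pen down
FD 13: (0,0) -> (13,0) [heading=0, draw]
FD 8.1: (13,0) -> (21.1,0) [heading=0, draw]
LT 270: heading 0 -> 270
FD 11.2: (21.1,0) -> (21.1,-11.2) [heading=270, draw]
LT 90: heading 270 -> 0
LT 90: heading 0 -> 90
FD 7.3: (21.1,-11.2) -> (21.1,-3.9) [heading=90, draw]
FD 1.6: (21.1,-3.9) -> (21.1,-2.3) [heading=90, draw]
RT 90: heading 90 -> 0
RT 180: heading 0 -> 180
FD 14.1: (21.1,-2.3) -> (7,-2.3) [heading=180, draw]
FD 12.6: (7,-2.3) -> (-5.6,-2.3) [heading=180, draw]
PD: pen down
Final: pos=(-5.6,-2.3), heading=180, 7 segment(s) drawn

Start position: (0, 0)
Final position: (-5.6, -2.3)
Distance = 6.054; >= 1e-6 -> NOT closed

Answer: no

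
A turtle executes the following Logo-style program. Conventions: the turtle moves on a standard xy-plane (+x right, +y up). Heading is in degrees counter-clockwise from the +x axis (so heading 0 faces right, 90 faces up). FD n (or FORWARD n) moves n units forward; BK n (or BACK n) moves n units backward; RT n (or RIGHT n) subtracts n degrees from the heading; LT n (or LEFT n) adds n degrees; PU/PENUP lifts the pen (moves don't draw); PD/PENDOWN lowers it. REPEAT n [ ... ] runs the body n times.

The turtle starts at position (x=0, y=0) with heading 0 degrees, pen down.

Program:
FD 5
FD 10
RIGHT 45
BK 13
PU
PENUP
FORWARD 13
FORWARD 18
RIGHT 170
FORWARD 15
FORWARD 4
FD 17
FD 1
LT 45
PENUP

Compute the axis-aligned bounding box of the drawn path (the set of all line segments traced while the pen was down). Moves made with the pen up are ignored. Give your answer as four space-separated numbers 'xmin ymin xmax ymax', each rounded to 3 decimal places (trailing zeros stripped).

Answer: 0 0 15 9.192

Derivation:
Executing turtle program step by step:
Start: pos=(0,0), heading=0, pen down
FD 5: (0,0) -> (5,0) [heading=0, draw]
FD 10: (5,0) -> (15,0) [heading=0, draw]
RT 45: heading 0 -> 315
BK 13: (15,0) -> (5.808,9.192) [heading=315, draw]
PU: pen up
PU: pen up
FD 13: (5.808,9.192) -> (15,0) [heading=315, move]
FD 18: (15,0) -> (27.728,-12.728) [heading=315, move]
RT 170: heading 315 -> 145
FD 15: (27.728,-12.728) -> (15.441,-4.124) [heading=145, move]
FD 4: (15.441,-4.124) -> (12.164,-1.83) [heading=145, move]
FD 17: (12.164,-1.83) -> (-1.762,7.921) [heading=145, move]
FD 1: (-1.762,7.921) -> (-2.581,8.494) [heading=145, move]
LT 45: heading 145 -> 190
PU: pen up
Final: pos=(-2.581,8.494), heading=190, 3 segment(s) drawn

Segment endpoints: x in {0, 5, 5.808, 15}, y in {0, 9.192}
xmin=0, ymin=0, xmax=15, ymax=9.192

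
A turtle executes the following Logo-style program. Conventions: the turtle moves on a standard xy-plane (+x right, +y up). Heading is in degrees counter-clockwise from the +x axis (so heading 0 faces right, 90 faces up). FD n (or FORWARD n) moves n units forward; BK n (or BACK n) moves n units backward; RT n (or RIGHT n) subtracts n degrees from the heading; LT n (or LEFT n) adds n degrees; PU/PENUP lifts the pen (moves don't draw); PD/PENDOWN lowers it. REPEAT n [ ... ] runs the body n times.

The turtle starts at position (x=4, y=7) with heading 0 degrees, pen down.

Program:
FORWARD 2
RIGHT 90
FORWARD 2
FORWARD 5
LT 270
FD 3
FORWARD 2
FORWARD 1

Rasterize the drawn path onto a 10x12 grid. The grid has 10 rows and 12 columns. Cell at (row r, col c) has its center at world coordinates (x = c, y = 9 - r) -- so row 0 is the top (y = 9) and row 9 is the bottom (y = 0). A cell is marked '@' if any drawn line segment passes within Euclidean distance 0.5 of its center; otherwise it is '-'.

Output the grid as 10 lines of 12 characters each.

Segment 0: (4,7) -> (6,7)
Segment 1: (6,7) -> (6,5)
Segment 2: (6,5) -> (6,0)
Segment 3: (6,0) -> (3,0)
Segment 4: (3,0) -> (1,0)
Segment 5: (1,0) -> (0,0)

Answer: ------------
------------
----@@@-----
------@-----
------@-----
------@-----
------@-----
------@-----
------@-----
@@@@@@@-----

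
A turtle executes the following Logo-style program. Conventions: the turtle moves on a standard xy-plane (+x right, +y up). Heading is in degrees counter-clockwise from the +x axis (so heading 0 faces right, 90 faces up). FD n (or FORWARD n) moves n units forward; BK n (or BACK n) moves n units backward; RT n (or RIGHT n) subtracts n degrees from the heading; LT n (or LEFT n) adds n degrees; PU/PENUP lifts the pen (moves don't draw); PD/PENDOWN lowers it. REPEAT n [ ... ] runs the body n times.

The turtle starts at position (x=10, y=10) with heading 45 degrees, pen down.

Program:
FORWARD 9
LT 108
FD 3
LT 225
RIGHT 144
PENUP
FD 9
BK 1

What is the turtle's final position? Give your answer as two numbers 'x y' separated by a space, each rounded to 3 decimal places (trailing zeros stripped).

Executing turtle program step by step:
Start: pos=(10,10), heading=45, pen down
FD 9: (10,10) -> (16.364,16.364) [heading=45, draw]
LT 108: heading 45 -> 153
FD 3: (16.364,16.364) -> (13.691,17.726) [heading=153, draw]
LT 225: heading 153 -> 18
RT 144: heading 18 -> 234
PU: pen up
FD 9: (13.691,17.726) -> (8.401,10.445) [heading=234, move]
BK 1: (8.401,10.445) -> (8.989,11.254) [heading=234, move]
Final: pos=(8.989,11.254), heading=234, 2 segment(s) drawn

Answer: 8.989 11.254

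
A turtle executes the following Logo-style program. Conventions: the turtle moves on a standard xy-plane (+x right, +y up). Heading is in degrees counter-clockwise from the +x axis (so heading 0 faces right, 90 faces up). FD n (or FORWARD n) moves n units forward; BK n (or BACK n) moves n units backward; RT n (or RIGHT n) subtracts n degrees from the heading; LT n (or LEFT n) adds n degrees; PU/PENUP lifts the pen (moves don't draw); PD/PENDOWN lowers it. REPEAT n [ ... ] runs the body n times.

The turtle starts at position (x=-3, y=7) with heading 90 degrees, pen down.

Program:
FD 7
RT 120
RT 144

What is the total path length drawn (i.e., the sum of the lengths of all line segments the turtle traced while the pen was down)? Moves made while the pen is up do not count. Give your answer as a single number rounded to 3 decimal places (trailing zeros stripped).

Executing turtle program step by step:
Start: pos=(-3,7), heading=90, pen down
FD 7: (-3,7) -> (-3,14) [heading=90, draw]
RT 120: heading 90 -> 330
RT 144: heading 330 -> 186
Final: pos=(-3,14), heading=186, 1 segment(s) drawn

Segment lengths:
  seg 1: (-3,7) -> (-3,14), length = 7
Total = 7

Answer: 7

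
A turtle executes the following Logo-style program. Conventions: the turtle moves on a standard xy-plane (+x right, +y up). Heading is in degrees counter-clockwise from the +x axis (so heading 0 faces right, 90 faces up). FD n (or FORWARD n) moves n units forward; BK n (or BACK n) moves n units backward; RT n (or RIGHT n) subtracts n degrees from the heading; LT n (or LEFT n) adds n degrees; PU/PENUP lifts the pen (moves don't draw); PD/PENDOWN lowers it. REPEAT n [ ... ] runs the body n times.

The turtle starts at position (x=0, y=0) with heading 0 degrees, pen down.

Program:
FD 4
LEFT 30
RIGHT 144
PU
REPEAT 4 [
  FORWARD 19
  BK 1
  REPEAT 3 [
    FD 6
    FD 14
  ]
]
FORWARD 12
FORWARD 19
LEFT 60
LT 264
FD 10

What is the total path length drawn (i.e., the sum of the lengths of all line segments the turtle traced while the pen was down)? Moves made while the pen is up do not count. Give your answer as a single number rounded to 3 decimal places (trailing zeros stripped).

Executing turtle program step by step:
Start: pos=(0,0), heading=0, pen down
FD 4: (0,0) -> (4,0) [heading=0, draw]
LT 30: heading 0 -> 30
RT 144: heading 30 -> 246
PU: pen up
REPEAT 4 [
  -- iteration 1/4 --
  FD 19: (4,0) -> (-3.728,-17.357) [heading=246, move]
  BK 1: (-3.728,-17.357) -> (-3.321,-16.444) [heading=246, move]
  REPEAT 3 [
    -- iteration 1/3 --
    FD 6: (-3.321,-16.444) -> (-5.762,-21.925) [heading=246, move]
    FD 14: (-5.762,-21.925) -> (-11.456,-34.715) [heading=246, move]
    -- iteration 2/3 --
    FD 6: (-11.456,-34.715) -> (-13.896,-40.196) [heading=246, move]
    FD 14: (-13.896,-40.196) -> (-19.591,-52.986) [heading=246, move]
    -- iteration 3/3 --
    FD 6: (-19.591,-52.986) -> (-22.031,-58.467) [heading=246, move]
    FD 14: (-22.031,-58.467) -> (-27.725,-71.257) [heading=246, move]
  ]
  -- iteration 2/4 --
  FD 19: (-27.725,-71.257) -> (-35.453,-88.614) [heading=246, move]
  BK 1: (-35.453,-88.614) -> (-35.047,-87.7) [heading=246, move]
  REPEAT 3 [
    -- iteration 1/3 --
    FD 6: (-35.047,-87.7) -> (-37.487,-93.182) [heading=246, move]
    FD 14: (-37.487,-93.182) -> (-43.181,-105.971) [heading=246, move]
    -- iteration 2/3 --
    FD 6: (-43.181,-105.971) -> (-45.622,-111.453) [heading=246, move]
    FD 14: (-45.622,-111.453) -> (-51.316,-124.242) [heading=246, move]
    -- iteration 3/3 --
    FD 6: (-51.316,-124.242) -> (-53.757,-129.723) [heading=246, move]
    FD 14: (-53.757,-129.723) -> (-59.451,-142.513) [heading=246, move]
  ]
  -- iteration 3/4 --
  FD 19: (-59.451,-142.513) -> (-67.179,-159.87) [heading=246, move]
  BK 1: (-67.179,-159.87) -> (-66.772,-158.957) [heading=246, move]
  REPEAT 3 [
    -- iteration 1/3 --
    FD 6: (-66.772,-158.957) -> (-69.213,-164.438) [heading=246, move]
    FD 14: (-69.213,-164.438) -> (-74.907,-177.228) [heading=246, move]
    -- iteration 2/3 --
    FD 6: (-74.907,-177.228) -> (-77.347,-182.709) [heading=246, move]
    FD 14: (-77.347,-182.709) -> (-83.042,-195.499) [heading=246, move]
    -- iteration 3/3 --
    FD 6: (-83.042,-195.499) -> (-85.482,-200.98) [heading=246, move]
    FD 14: (-85.482,-200.98) -> (-91.176,-213.77) [heading=246, move]
  ]
  -- iteration 4/4 --
  FD 19: (-91.176,-213.77) -> (-98.904,-231.127) [heading=246, move]
  BK 1: (-98.904,-231.127) -> (-98.498,-230.213) [heading=246, move]
  REPEAT 3 [
    -- iteration 1/3 --
    FD 6: (-98.498,-230.213) -> (-100.938,-235.695) [heading=246, move]
    FD 14: (-100.938,-235.695) -> (-106.632,-248.484) [heading=246, move]
    -- iteration 2/3 --
    FD 6: (-106.632,-248.484) -> (-109.073,-253.966) [heading=246, move]
    FD 14: (-109.073,-253.966) -> (-114.767,-266.755) [heading=246, move]
    -- iteration 3/3 --
    FD 6: (-114.767,-266.755) -> (-117.208,-272.237) [heading=246, move]
    FD 14: (-117.208,-272.237) -> (-122.902,-285.026) [heading=246, move]
  ]
]
FD 12: (-122.902,-285.026) -> (-127.783,-295.989) [heading=246, move]
FD 19: (-127.783,-295.989) -> (-135.511,-313.346) [heading=246, move]
LT 60: heading 246 -> 306
LT 264: heading 306 -> 210
FD 10: (-135.511,-313.346) -> (-144.171,-318.346) [heading=210, move]
Final: pos=(-144.171,-318.346), heading=210, 1 segment(s) drawn

Segment lengths:
  seg 1: (0,0) -> (4,0), length = 4
Total = 4

Answer: 4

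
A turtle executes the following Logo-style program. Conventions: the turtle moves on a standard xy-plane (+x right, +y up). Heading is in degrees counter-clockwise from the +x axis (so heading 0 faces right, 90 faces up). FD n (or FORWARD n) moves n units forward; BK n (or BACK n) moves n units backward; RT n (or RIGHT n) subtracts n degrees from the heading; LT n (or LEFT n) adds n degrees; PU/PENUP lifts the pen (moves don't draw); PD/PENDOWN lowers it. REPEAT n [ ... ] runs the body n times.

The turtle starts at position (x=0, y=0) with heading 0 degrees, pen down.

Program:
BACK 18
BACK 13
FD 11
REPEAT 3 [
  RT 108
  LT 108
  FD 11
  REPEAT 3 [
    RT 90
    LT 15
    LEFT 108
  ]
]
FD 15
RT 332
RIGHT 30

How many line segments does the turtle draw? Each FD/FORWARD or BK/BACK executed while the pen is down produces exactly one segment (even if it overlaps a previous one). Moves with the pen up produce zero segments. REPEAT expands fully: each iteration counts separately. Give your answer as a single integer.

Answer: 7

Derivation:
Executing turtle program step by step:
Start: pos=(0,0), heading=0, pen down
BK 18: (0,0) -> (-18,0) [heading=0, draw]
BK 13: (-18,0) -> (-31,0) [heading=0, draw]
FD 11: (-31,0) -> (-20,0) [heading=0, draw]
REPEAT 3 [
  -- iteration 1/3 --
  RT 108: heading 0 -> 252
  LT 108: heading 252 -> 0
  FD 11: (-20,0) -> (-9,0) [heading=0, draw]
  REPEAT 3 [
    -- iteration 1/3 --
    RT 90: heading 0 -> 270
    LT 15: heading 270 -> 285
    LT 108: heading 285 -> 33
    -- iteration 2/3 --
    RT 90: heading 33 -> 303
    LT 15: heading 303 -> 318
    LT 108: heading 318 -> 66
    -- iteration 3/3 --
    RT 90: heading 66 -> 336
    LT 15: heading 336 -> 351
    LT 108: heading 351 -> 99
  ]
  -- iteration 2/3 --
  RT 108: heading 99 -> 351
  LT 108: heading 351 -> 99
  FD 11: (-9,0) -> (-10.721,10.865) [heading=99, draw]
  REPEAT 3 [
    -- iteration 1/3 --
    RT 90: heading 99 -> 9
    LT 15: heading 9 -> 24
    LT 108: heading 24 -> 132
    -- iteration 2/3 --
    RT 90: heading 132 -> 42
    LT 15: heading 42 -> 57
    LT 108: heading 57 -> 165
    -- iteration 3/3 --
    RT 90: heading 165 -> 75
    LT 15: heading 75 -> 90
    LT 108: heading 90 -> 198
  ]
  -- iteration 3/3 --
  RT 108: heading 198 -> 90
  LT 108: heading 90 -> 198
  FD 11: (-10.721,10.865) -> (-21.182,7.465) [heading=198, draw]
  REPEAT 3 [
    -- iteration 1/3 --
    RT 90: heading 198 -> 108
    LT 15: heading 108 -> 123
    LT 108: heading 123 -> 231
    -- iteration 2/3 --
    RT 90: heading 231 -> 141
    LT 15: heading 141 -> 156
    LT 108: heading 156 -> 264
    -- iteration 3/3 --
    RT 90: heading 264 -> 174
    LT 15: heading 174 -> 189
    LT 108: heading 189 -> 297
  ]
]
FD 15: (-21.182,7.465) -> (-14.373,-5.9) [heading=297, draw]
RT 332: heading 297 -> 325
RT 30: heading 325 -> 295
Final: pos=(-14.373,-5.9), heading=295, 7 segment(s) drawn
Segments drawn: 7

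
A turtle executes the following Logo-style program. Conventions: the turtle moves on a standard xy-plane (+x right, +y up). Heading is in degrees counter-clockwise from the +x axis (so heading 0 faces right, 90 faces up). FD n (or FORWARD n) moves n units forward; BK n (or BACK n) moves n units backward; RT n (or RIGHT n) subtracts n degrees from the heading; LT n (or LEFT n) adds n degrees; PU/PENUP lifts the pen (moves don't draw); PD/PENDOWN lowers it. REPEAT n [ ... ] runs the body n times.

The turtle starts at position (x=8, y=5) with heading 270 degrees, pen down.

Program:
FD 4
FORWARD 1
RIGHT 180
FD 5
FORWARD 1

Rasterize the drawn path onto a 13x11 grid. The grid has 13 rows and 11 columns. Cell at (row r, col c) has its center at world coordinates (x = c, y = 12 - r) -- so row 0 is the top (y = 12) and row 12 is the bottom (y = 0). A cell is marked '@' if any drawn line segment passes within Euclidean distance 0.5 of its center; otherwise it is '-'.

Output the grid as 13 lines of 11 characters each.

Answer: -----------
-----------
-----------
-----------
-----------
-----------
--------@--
--------@--
--------@--
--------@--
--------@--
--------@--
--------@--

Derivation:
Segment 0: (8,5) -> (8,1)
Segment 1: (8,1) -> (8,0)
Segment 2: (8,0) -> (8,5)
Segment 3: (8,5) -> (8,6)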